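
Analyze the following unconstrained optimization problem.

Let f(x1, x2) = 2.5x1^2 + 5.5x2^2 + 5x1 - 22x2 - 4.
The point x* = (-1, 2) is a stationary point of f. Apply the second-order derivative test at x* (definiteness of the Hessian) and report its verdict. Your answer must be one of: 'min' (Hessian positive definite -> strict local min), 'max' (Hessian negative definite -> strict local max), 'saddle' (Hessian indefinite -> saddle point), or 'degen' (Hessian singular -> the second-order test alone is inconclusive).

Compute the Hessian H = grad^2 f:
  H = [[5, 0], [0, 11]]
Verify stationarity: grad f(x*) = H x* + g = (0, 0).
Eigenvalues of H: 5, 11.
Both eigenvalues > 0, so H is positive definite -> x* is a strict local min.

min


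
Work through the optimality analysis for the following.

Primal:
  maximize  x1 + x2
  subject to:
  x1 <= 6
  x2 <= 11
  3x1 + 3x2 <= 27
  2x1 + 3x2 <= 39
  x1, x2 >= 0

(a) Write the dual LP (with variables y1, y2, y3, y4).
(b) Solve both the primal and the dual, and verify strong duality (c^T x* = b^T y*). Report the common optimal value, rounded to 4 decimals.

The standard primal-dual pair for 'max c^T x s.t. A x <= b, x >= 0' is:
  Dual:  min b^T y  s.t.  A^T y >= c,  y >= 0.

So the dual LP is:
  minimize  6y1 + 11y2 + 27y3 + 39y4
  subject to:
    y1 + 3y3 + 2y4 >= 1
    y2 + 3y3 + 3y4 >= 1
    y1, y2, y3, y4 >= 0

Solving the primal: x* = (0, 9).
  primal value c^T x* = 9.
Solving the dual: y* = (0, 0, 0.3333, 0).
  dual value b^T y* = 9.
Strong duality: c^T x* = b^T y*. Confirmed.

9


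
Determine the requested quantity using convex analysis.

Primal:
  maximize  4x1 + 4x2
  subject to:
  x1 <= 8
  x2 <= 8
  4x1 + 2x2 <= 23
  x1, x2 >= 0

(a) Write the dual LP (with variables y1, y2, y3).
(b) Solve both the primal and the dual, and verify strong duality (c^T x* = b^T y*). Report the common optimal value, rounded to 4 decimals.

The standard primal-dual pair for 'max c^T x s.t. A x <= b, x >= 0' is:
  Dual:  min b^T y  s.t.  A^T y >= c,  y >= 0.

So the dual LP is:
  minimize  8y1 + 8y2 + 23y3
  subject to:
    y1 + 4y3 >= 4
    y2 + 2y3 >= 4
    y1, y2, y3 >= 0

Solving the primal: x* = (1.75, 8).
  primal value c^T x* = 39.
Solving the dual: y* = (0, 2, 1).
  dual value b^T y* = 39.
Strong duality: c^T x* = b^T y*. Confirmed.

39


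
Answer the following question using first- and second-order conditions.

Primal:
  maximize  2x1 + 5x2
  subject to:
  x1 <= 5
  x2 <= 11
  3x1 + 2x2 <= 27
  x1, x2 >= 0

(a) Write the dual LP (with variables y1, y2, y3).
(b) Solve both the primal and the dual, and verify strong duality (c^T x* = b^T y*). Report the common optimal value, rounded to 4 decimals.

The standard primal-dual pair for 'max c^T x s.t. A x <= b, x >= 0' is:
  Dual:  min b^T y  s.t.  A^T y >= c,  y >= 0.

So the dual LP is:
  minimize  5y1 + 11y2 + 27y3
  subject to:
    y1 + 3y3 >= 2
    y2 + 2y3 >= 5
    y1, y2, y3 >= 0

Solving the primal: x* = (1.6667, 11).
  primal value c^T x* = 58.3333.
Solving the dual: y* = (0, 3.6667, 0.6667).
  dual value b^T y* = 58.3333.
Strong duality: c^T x* = b^T y*. Confirmed.

58.3333


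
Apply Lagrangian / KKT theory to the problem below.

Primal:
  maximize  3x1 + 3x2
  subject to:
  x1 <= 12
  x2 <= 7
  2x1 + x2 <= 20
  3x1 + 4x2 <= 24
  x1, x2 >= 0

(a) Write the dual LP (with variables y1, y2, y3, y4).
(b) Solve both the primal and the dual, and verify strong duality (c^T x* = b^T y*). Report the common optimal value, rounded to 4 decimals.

The standard primal-dual pair for 'max c^T x s.t. A x <= b, x >= 0' is:
  Dual:  min b^T y  s.t.  A^T y >= c,  y >= 0.

So the dual LP is:
  minimize  12y1 + 7y2 + 20y3 + 24y4
  subject to:
    y1 + 2y3 + 3y4 >= 3
    y2 + y3 + 4y4 >= 3
    y1, y2, y3, y4 >= 0

Solving the primal: x* = (8, 0).
  primal value c^T x* = 24.
Solving the dual: y* = (0, 0, 0, 1).
  dual value b^T y* = 24.
Strong duality: c^T x* = b^T y*. Confirmed.

24


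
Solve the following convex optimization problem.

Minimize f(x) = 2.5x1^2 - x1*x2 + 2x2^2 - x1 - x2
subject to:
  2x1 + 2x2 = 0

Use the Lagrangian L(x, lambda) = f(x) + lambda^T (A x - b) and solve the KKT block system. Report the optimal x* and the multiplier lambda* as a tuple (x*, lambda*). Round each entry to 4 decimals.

Form the Lagrangian:
  L(x, lambda) = (1/2) x^T Q x + c^T x + lambda^T (A x - b)
Stationarity (grad_x L = 0): Q x + c + A^T lambda = 0.
Primal feasibility: A x = b.

This gives the KKT block system:
  [ Q   A^T ] [ x     ]   [-c ]
  [ A    0  ] [ lambda ] = [ b ]

Solving the linear system:
  x*      = (0, 0)
  lambda* = (0.5)
  f(x*)   = 0

x* = (0, 0), lambda* = (0.5)


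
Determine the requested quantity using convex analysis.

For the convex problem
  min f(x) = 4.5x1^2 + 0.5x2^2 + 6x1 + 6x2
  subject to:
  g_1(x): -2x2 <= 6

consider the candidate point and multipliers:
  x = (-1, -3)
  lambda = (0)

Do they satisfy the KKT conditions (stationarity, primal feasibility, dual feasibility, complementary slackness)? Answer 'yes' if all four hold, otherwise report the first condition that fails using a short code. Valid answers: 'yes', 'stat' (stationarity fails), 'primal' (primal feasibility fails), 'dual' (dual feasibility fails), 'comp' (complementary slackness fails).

Gradient of f: grad f(x) = Q x + c = (-3, 3)
Constraint values g_i(x) = a_i^T x - b_i:
  g_1((-1, -3)) = 0
Stationarity residual: grad f(x) + sum_i lambda_i a_i = (-3, 3)
  -> stationarity FAILS
Primal feasibility (all g_i <= 0): OK
Dual feasibility (all lambda_i >= 0): OK
Complementary slackness (lambda_i * g_i(x) = 0 for all i): OK

Verdict: the first failing condition is stationarity -> stat.

stat


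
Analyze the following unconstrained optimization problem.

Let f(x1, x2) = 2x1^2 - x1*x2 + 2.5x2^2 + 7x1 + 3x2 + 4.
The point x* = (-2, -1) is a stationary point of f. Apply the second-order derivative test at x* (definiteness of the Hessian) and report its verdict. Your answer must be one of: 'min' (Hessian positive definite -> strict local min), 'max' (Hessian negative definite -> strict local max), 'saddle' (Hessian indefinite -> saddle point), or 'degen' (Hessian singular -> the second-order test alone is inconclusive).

Compute the Hessian H = grad^2 f:
  H = [[4, -1], [-1, 5]]
Verify stationarity: grad f(x*) = H x* + g = (0, 0).
Eigenvalues of H: 3.382, 5.618.
Both eigenvalues > 0, so H is positive definite -> x* is a strict local min.

min


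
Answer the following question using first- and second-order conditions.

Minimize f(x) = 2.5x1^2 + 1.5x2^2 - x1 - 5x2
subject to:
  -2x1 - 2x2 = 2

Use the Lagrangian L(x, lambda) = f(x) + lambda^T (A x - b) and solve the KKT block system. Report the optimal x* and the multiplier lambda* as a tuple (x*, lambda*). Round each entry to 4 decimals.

Form the Lagrangian:
  L(x, lambda) = (1/2) x^T Q x + c^T x + lambda^T (A x - b)
Stationarity (grad_x L = 0): Q x + c + A^T lambda = 0.
Primal feasibility: A x = b.

This gives the KKT block system:
  [ Q   A^T ] [ x     ]   [-c ]
  [ A    0  ] [ lambda ] = [ b ]

Solving the linear system:
  x*      = (-0.875, -0.125)
  lambda* = (-2.6875)
  f(x*)   = 3.4375

x* = (-0.875, -0.125), lambda* = (-2.6875)


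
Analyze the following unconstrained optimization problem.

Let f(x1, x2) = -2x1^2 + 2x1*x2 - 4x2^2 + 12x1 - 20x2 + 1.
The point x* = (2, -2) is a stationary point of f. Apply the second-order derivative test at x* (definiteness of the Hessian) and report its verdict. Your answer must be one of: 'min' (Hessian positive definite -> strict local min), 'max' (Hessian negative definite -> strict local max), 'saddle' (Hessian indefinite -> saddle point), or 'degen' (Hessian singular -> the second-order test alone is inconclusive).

Compute the Hessian H = grad^2 f:
  H = [[-4, 2], [2, -8]]
Verify stationarity: grad f(x*) = H x* + g = (0, 0).
Eigenvalues of H: -8.8284, -3.1716.
Both eigenvalues < 0, so H is negative definite -> x* is a strict local max.

max


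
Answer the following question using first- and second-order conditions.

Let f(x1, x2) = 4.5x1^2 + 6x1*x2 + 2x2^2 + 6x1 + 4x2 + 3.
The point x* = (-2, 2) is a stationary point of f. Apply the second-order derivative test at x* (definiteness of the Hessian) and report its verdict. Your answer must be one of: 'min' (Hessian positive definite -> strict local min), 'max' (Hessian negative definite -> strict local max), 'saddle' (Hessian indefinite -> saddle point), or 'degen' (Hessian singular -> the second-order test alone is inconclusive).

Compute the Hessian H = grad^2 f:
  H = [[9, 6], [6, 4]]
Verify stationarity: grad f(x*) = H x* + g = (0, 0).
Eigenvalues of H: 0, 13.
H has a zero eigenvalue (singular; positive semidefinite but not definite), so H is neither positive definite, negative definite, nor indefinite. The second-order test alone is inconclusive -> degen.
(Indeed, f is constant along the null direction of H through x*, so x* is not a strict local extremum.)

degen


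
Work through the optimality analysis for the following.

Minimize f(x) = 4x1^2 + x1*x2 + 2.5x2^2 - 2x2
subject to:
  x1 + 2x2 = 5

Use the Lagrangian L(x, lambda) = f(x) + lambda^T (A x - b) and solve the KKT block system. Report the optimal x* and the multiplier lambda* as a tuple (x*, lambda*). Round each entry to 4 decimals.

Form the Lagrangian:
  L(x, lambda) = (1/2) x^T Q x + c^T x + lambda^T (A x - b)
Stationarity (grad_x L = 0): Q x + c + A^T lambda = 0.
Primal feasibility: A x = b.

This gives the KKT block system:
  [ Q   A^T ] [ x     ]   [-c ]
  [ A    0  ] [ lambda ] = [ b ]

Solving the linear system:
  x*      = (0.3333, 2.3333)
  lambda* = (-5)
  f(x*)   = 10.1667

x* = (0.3333, 2.3333), lambda* = (-5)


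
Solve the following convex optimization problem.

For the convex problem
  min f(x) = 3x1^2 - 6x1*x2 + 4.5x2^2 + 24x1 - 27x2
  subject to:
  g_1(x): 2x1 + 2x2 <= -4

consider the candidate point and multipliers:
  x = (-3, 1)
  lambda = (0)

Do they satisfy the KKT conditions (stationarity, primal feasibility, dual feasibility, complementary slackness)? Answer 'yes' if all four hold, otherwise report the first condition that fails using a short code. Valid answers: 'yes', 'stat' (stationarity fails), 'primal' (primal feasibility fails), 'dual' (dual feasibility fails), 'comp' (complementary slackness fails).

Gradient of f: grad f(x) = Q x + c = (0, 0)
Constraint values g_i(x) = a_i^T x - b_i:
  g_1((-3, 1)) = 0
Stationarity residual: grad f(x) + sum_i lambda_i a_i = (0, 0)
  -> stationarity OK
Primal feasibility (all g_i <= 0): OK
Dual feasibility (all lambda_i >= 0): OK
Complementary slackness (lambda_i * g_i(x) = 0 for all i): OK

Verdict: yes, KKT holds.

yes


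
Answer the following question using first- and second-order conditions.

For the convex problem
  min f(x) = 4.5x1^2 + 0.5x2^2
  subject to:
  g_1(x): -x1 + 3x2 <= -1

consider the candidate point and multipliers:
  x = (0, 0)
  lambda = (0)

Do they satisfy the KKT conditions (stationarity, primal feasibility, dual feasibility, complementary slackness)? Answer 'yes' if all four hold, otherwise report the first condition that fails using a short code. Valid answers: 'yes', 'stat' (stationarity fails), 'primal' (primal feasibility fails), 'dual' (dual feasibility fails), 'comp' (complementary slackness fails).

Gradient of f: grad f(x) = Q x + c = (0, 0)
Constraint values g_i(x) = a_i^T x - b_i:
  g_1((0, 0)) = 1
Stationarity residual: grad f(x) + sum_i lambda_i a_i = (0, 0)
  -> stationarity OK
Primal feasibility (all g_i <= 0): FAILS
Dual feasibility (all lambda_i >= 0): OK
Complementary slackness (lambda_i * g_i(x) = 0 for all i): OK

Verdict: the first failing condition is primal_feasibility -> primal.

primal


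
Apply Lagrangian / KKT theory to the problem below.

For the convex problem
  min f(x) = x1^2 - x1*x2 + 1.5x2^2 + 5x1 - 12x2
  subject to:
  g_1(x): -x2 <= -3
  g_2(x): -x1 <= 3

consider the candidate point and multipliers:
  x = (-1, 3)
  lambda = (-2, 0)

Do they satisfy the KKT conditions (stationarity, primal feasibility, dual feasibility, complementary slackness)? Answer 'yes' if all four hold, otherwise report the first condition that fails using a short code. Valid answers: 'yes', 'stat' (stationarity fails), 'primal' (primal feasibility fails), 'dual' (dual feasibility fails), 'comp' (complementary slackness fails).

Gradient of f: grad f(x) = Q x + c = (0, -2)
Constraint values g_i(x) = a_i^T x - b_i:
  g_1((-1, 3)) = 0
  g_2((-1, 3)) = -2
Stationarity residual: grad f(x) + sum_i lambda_i a_i = (0, 0)
  -> stationarity OK
Primal feasibility (all g_i <= 0): OK
Dual feasibility (all lambda_i >= 0): FAILS
Complementary slackness (lambda_i * g_i(x) = 0 for all i): OK

Verdict: the first failing condition is dual_feasibility -> dual.

dual


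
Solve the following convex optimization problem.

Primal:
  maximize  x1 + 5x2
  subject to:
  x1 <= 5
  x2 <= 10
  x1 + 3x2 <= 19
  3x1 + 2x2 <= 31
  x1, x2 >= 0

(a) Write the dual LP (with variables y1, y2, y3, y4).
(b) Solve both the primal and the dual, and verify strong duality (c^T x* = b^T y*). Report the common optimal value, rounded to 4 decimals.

The standard primal-dual pair for 'max c^T x s.t. A x <= b, x >= 0' is:
  Dual:  min b^T y  s.t.  A^T y >= c,  y >= 0.

So the dual LP is:
  minimize  5y1 + 10y2 + 19y3 + 31y4
  subject to:
    y1 + y3 + 3y4 >= 1
    y2 + 3y3 + 2y4 >= 5
    y1, y2, y3, y4 >= 0

Solving the primal: x* = (0, 6.3333).
  primal value c^T x* = 31.6667.
Solving the dual: y* = (0, 0, 1.6667, 0).
  dual value b^T y* = 31.6667.
Strong duality: c^T x* = b^T y*. Confirmed.

31.6667


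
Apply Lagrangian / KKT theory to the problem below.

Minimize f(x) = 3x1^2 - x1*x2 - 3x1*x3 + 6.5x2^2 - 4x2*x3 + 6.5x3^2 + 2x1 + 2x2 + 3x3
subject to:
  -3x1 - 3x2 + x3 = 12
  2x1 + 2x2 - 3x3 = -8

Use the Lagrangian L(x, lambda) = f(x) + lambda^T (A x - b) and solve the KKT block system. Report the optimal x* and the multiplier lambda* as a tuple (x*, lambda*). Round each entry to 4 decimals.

Form the Lagrangian:
  L(x, lambda) = (1/2) x^T Q x + c^T x + lambda^T (A x - b)
Stationarity (grad_x L = 0): Q x + c + A^T lambda = 0.
Primal feasibility: A x = b.

This gives the KKT block system:
  [ Q   A^T ] [ x     ]   [-c ]
  [ A    0  ] [ lambda ] = [ b ]

Solving the linear system:
  x*      = (-2.6667, -1.3333, 0)
  lambda* = (-0.7619, 5.1905)
  f(x*)   = 21.3333

x* = (-2.6667, -1.3333, 0), lambda* = (-0.7619, 5.1905)


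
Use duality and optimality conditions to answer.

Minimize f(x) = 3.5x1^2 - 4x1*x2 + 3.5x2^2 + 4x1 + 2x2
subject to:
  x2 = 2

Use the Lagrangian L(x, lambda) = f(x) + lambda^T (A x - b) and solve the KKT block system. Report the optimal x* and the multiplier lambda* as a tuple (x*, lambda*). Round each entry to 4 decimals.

Form the Lagrangian:
  L(x, lambda) = (1/2) x^T Q x + c^T x + lambda^T (A x - b)
Stationarity (grad_x L = 0): Q x + c + A^T lambda = 0.
Primal feasibility: A x = b.

This gives the KKT block system:
  [ Q   A^T ] [ x     ]   [-c ]
  [ A    0  ] [ lambda ] = [ b ]

Solving the linear system:
  x*      = (0.5714, 2)
  lambda* = (-13.7143)
  f(x*)   = 16.8571

x* = (0.5714, 2), lambda* = (-13.7143)


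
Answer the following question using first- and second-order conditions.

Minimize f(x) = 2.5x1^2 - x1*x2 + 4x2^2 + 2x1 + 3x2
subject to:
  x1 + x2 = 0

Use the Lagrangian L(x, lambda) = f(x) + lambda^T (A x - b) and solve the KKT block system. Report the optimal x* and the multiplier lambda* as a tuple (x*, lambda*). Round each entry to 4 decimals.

Form the Lagrangian:
  L(x, lambda) = (1/2) x^T Q x + c^T x + lambda^T (A x - b)
Stationarity (grad_x L = 0): Q x + c + A^T lambda = 0.
Primal feasibility: A x = b.

This gives the KKT block system:
  [ Q   A^T ] [ x     ]   [-c ]
  [ A    0  ] [ lambda ] = [ b ]

Solving the linear system:
  x*      = (0.0667, -0.0667)
  lambda* = (-2.4)
  f(x*)   = -0.0333

x* = (0.0667, -0.0667), lambda* = (-2.4)


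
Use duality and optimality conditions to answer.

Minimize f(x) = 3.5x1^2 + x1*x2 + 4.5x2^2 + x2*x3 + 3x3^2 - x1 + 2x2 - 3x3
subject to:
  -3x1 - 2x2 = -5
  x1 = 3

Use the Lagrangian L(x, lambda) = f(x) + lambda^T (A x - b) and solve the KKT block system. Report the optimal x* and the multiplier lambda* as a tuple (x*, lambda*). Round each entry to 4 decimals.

Form the Lagrangian:
  L(x, lambda) = (1/2) x^T Q x + c^T x + lambda^T (A x - b)
Stationarity (grad_x L = 0): Q x + c + A^T lambda = 0.
Primal feasibility: A x = b.

This gives the KKT block system:
  [ Q   A^T ] [ x     ]   [-c ]
  [ A    0  ] [ lambda ] = [ b ]

Solving the linear system:
  x*      = (3, -2, 0.8333)
  lambda* = (-6.0833, -36.25)
  f(x*)   = 34.4167

x* = (3, -2, 0.8333), lambda* = (-6.0833, -36.25)


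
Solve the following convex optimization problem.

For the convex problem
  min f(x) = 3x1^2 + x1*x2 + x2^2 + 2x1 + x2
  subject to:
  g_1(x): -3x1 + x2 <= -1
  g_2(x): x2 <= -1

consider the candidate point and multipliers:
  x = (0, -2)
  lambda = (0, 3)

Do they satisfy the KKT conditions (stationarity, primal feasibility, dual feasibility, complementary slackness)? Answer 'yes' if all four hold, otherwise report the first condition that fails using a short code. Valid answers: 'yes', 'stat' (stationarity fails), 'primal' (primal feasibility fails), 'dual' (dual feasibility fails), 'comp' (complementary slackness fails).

Gradient of f: grad f(x) = Q x + c = (0, -3)
Constraint values g_i(x) = a_i^T x - b_i:
  g_1((0, -2)) = -1
  g_2((0, -2)) = -1
Stationarity residual: grad f(x) + sum_i lambda_i a_i = (0, 0)
  -> stationarity OK
Primal feasibility (all g_i <= 0): OK
Dual feasibility (all lambda_i >= 0): OK
Complementary slackness (lambda_i * g_i(x) = 0 for all i): FAILS

Verdict: the first failing condition is complementary_slackness -> comp.

comp


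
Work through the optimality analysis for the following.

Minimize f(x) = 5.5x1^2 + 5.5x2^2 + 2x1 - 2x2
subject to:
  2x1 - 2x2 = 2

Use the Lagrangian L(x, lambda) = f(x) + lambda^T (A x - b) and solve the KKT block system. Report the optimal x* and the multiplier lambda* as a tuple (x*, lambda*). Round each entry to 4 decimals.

Form the Lagrangian:
  L(x, lambda) = (1/2) x^T Q x + c^T x + lambda^T (A x - b)
Stationarity (grad_x L = 0): Q x + c + A^T lambda = 0.
Primal feasibility: A x = b.

This gives the KKT block system:
  [ Q   A^T ] [ x     ]   [-c ]
  [ A    0  ] [ lambda ] = [ b ]

Solving the linear system:
  x*      = (0.5, -0.5)
  lambda* = (-3.75)
  f(x*)   = 4.75

x* = (0.5, -0.5), lambda* = (-3.75)


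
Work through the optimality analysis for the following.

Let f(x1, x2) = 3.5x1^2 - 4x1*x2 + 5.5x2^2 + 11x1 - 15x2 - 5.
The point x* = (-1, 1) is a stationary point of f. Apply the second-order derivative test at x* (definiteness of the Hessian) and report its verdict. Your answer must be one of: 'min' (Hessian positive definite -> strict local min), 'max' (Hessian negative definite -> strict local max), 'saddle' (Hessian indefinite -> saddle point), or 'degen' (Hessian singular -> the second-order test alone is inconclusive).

Compute the Hessian H = grad^2 f:
  H = [[7, -4], [-4, 11]]
Verify stationarity: grad f(x*) = H x* + g = (0, 0).
Eigenvalues of H: 4.5279, 13.4721.
Both eigenvalues > 0, so H is positive definite -> x* is a strict local min.

min


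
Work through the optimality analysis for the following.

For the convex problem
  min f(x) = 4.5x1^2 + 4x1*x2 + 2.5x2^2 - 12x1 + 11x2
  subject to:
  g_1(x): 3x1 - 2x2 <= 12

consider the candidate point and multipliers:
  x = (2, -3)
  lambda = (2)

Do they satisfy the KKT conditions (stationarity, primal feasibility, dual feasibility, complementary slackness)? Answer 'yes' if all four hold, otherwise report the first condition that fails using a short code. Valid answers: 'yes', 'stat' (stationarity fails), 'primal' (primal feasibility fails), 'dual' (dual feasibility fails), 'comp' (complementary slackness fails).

Gradient of f: grad f(x) = Q x + c = (-6, 4)
Constraint values g_i(x) = a_i^T x - b_i:
  g_1((2, -3)) = 0
Stationarity residual: grad f(x) + sum_i lambda_i a_i = (0, 0)
  -> stationarity OK
Primal feasibility (all g_i <= 0): OK
Dual feasibility (all lambda_i >= 0): OK
Complementary slackness (lambda_i * g_i(x) = 0 for all i): OK

Verdict: yes, KKT holds.

yes


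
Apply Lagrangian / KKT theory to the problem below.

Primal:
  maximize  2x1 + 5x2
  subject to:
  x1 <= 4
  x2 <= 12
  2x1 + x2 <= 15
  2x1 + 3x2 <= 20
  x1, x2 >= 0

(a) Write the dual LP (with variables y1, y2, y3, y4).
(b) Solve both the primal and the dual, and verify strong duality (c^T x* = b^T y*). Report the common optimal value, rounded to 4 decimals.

The standard primal-dual pair for 'max c^T x s.t. A x <= b, x >= 0' is:
  Dual:  min b^T y  s.t.  A^T y >= c,  y >= 0.

So the dual LP is:
  minimize  4y1 + 12y2 + 15y3 + 20y4
  subject to:
    y1 + 2y3 + 2y4 >= 2
    y2 + y3 + 3y4 >= 5
    y1, y2, y3, y4 >= 0

Solving the primal: x* = (0, 6.6667).
  primal value c^T x* = 33.3333.
Solving the dual: y* = (0, 0, 0, 1.6667).
  dual value b^T y* = 33.3333.
Strong duality: c^T x* = b^T y*. Confirmed.

33.3333


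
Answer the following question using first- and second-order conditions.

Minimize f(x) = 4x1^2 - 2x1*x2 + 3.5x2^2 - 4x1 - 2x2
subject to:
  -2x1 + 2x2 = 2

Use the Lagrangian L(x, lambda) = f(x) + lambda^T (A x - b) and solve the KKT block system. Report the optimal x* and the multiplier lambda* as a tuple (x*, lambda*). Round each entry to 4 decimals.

Form the Lagrangian:
  L(x, lambda) = (1/2) x^T Q x + c^T x + lambda^T (A x - b)
Stationarity (grad_x L = 0): Q x + c + A^T lambda = 0.
Primal feasibility: A x = b.

This gives the KKT block system:
  [ Q   A^T ] [ x     ]   [-c ]
  [ A    0  ] [ lambda ] = [ b ]

Solving the linear system:
  x*      = (0.0909, 1.0909)
  lambda* = (-2.7273)
  f(x*)   = 1.4545

x* = (0.0909, 1.0909), lambda* = (-2.7273)


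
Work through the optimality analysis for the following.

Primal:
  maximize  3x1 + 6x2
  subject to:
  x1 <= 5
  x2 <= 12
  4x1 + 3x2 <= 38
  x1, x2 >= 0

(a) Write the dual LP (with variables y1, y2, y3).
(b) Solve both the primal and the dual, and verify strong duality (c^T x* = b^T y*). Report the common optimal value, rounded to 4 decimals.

The standard primal-dual pair for 'max c^T x s.t. A x <= b, x >= 0' is:
  Dual:  min b^T y  s.t.  A^T y >= c,  y >= 0.

So the dual LP is:
  minimize  5y1 + 12y2 + 38y3
  subject to:
    y1 + 4y3 >= 3
    y2 + 3y3 >= 6
    y1, y2, y3 >= 0

Solving the primal: x* = (0.5, 12).
  primal value c^T x* = 73.5.
Solving the dual: y* = (0, 3.75, 0.75).
  dual value b^T y* = 73.5.
Strong duality: c^T x* = b^T y*. Confirmed.

73.5


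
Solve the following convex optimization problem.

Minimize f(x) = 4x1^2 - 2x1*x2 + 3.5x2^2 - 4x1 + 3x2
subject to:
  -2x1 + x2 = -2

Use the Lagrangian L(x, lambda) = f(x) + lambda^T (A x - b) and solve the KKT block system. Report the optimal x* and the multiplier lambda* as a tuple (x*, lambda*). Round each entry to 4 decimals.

Form the Lagrangian:
  L(x, lambda) = (1/2) x^T Q x + c^T x + lambda^T (A x - b)
Stationarity (grad_x L = 0): Q x + c + A^T lambda = 0.
Primal feasibility: A x = b.

This gives the KKT block system:
  [ Q   A^T ] [ x     ]   [-c ]
  [ A    0  ] [ lambda ] = [ b ]

Solving the linear system:
  x*      = (0.7857, -0.4286)
  lambda* = (1.5714)
  f(x*)   = -0.6429

x* = (0.7857, -0.4286), lambda* = (1.5714)


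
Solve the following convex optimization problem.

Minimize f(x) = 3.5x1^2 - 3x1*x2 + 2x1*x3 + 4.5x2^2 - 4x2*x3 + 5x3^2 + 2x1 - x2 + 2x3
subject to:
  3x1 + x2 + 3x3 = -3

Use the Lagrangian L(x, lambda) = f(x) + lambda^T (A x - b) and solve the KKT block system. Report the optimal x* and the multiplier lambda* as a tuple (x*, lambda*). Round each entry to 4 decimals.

Form the Lagrangian:
  L(x, lambda) = (1/2) x^T Q x + c^T x + lambda^T (A x - b)
Stationarity (grad_x L = 0): Q x + c + A^T lambda = 0.
Primal feasibility: A x = b.

This gives the KKT block system:
  [ Q   A^T ] [ x     ]   [-c ]
  [ A    0  ] [ lambda ] = [ b ]

Solving the linear system:
  x*      = (-0.5335, -0.2904, -0.3697)
  lambda* = (0.5342)
  f(x*)   = 0.0433

x* = (-0.5335, -0.2904, -0.3697), lambda* = (0.5342)


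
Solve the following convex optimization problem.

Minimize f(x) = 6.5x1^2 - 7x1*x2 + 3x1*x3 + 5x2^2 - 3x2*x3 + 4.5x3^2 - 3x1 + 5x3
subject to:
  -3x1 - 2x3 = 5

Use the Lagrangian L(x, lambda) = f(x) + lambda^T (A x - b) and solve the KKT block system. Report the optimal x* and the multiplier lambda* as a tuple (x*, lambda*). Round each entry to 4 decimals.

Form the Lagrangian:
  L(x, lambda) = (1/2) x^T Q x + c^T x + lambda^T (A x - b)
Stationarity (grad_x L = 0): Q x + c + A^T lambda = 0.
Primal feasibility: A x = b.

This gives the KKT block system:
  [ Q   A^T ] [ x     ]   [-c ]
  [ A    0  ] [ lambda ] = [ b ]

Solving the linear system:
  x*      = (-0.746, -0.9365, -1.381)
  lambda* = (-3.4286)
  f(x*)   = 6.2381

x* = (-0.746, -0.9365, -1.381), lambda* = (-3.4286)


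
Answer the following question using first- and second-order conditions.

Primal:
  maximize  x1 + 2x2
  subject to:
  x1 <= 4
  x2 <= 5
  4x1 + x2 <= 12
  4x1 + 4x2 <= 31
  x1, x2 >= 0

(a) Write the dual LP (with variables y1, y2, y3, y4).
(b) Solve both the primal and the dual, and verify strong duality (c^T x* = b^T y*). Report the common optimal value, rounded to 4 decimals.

The standard primal-dual pair for 'max c^T x s.t. A x <= b, x >= 0' is:
  Dual:  min b^T y  s.t.  A^T y >= c,  y >= 0.

So the dual LP is:
  minimize  4y1 + 5y2 + 12y3 + 31y4
  subject to:
    y1 + 4y3 + 4y4 >= 1
    y2 + y3 + 4y4 >= 2
    y1, y2, y3, y4 >= 0

Solving the primal: x* = (1.75, 5).
  primal value c^T x* = 11.75.
Solving the dual: y* = (0, 1.75, 0.25, 0).
  dual value b^T y* = 11.75.
Strong duality: c^T x* = b^T y*. Confirmed.

11.75


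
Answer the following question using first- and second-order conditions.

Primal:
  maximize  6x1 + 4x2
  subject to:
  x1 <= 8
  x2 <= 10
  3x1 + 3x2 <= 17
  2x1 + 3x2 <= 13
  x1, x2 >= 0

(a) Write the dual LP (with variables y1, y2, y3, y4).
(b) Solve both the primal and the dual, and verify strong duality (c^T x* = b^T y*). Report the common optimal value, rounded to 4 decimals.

The standard primal-dual pair for 'max c^T x s.t. A x <= b, x >= 0' is:
  Dual:  min b^T y  s.t.  A^T y >= c,  y >= 0.

So the dual LP is:
  minimize  8y1 + 10y2 + 17y3 + 13y4
  subject to:
    y1 + 3y3 + 2y4 >= 6
    y2 + 3y3 + 3y4 >= 4
    y1, y2, y3, y4 >= 0

Solving the primal: x* = (5.6667, 0).
  primal value c^T x* = 34.
Solving the dual: y* = (0, 0, 2, 0).
  dual value b^T y* = 34.
Strong duality: c^T x* = b^T y*. Confirmed.

34


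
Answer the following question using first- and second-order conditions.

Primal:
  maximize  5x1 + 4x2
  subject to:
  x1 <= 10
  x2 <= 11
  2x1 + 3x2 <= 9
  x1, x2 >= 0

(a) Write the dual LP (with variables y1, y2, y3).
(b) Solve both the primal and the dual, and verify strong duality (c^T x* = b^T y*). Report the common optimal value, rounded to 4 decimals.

The standard primal-dual pair for 'max c^T x s.t. A x <= b, x >= 0' is:
  Dual:  min b^T y  s.t.  A^T y >= c,  y >= 0.

So the dual LP is:
  minimize  10y1 + 11y2 + 9y3
  subject to:
    y1 + 2y3 >= 5
    y2 + 3y3 >= 4
    y1, y2, y3 >= 0

Solving the primal: x* = (4.5, 0).
  primal value c^T x* = 22.5.
Solving the dual: y* = (0, 0, 2.5).
  dual value b^T y* = 22.5.
Strong duality: c^T x* = b^T y*. Confirmed.

22.5


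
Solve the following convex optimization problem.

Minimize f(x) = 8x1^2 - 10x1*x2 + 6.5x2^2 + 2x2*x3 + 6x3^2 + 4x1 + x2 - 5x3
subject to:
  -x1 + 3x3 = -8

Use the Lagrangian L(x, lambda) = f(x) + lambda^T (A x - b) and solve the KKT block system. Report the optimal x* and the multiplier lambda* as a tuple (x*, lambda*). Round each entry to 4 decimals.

Form the Lagrangian:
  L(x, lambda) = (1/2) x^T Q x + c^T x + lambda^T (A x - b)
Stationarity (grad_x L = 0): Q x + c + A^T lambda = 0.
Primal feasibility: A x = b.

This gives the KKT block system:
  [ Q   A^T ] [ x     ]   [-c ]
  [ A    0  ] [ lambda ] = [ b ]

Solving the linear system:
  x*      = (1.0764, 1.1061, -2.3079)
  lambda* = (10.1608)
  f(x*)   = 49.1186

x* = (1.0764, 1.1061, -2.3079), lambda* = (10.1608)


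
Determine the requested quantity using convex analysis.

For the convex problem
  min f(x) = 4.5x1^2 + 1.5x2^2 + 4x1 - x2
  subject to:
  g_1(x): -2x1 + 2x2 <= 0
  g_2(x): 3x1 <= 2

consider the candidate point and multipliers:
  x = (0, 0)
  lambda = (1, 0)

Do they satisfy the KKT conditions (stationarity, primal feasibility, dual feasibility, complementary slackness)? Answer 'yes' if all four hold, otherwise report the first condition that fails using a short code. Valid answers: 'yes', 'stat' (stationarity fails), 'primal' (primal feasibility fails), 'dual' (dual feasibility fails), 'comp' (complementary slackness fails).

Gradient of f: grad f(x) = Q x + c = (4, -1)
Constraint values g_i(x) = a_i^T x - b_i:
  g_1((0, 0)) = 0
  g_2((0, 0)) = -2
Stationarity residual: grad f(x) + sum_i lambda_i a_i = (2, 1)
  -> stationarity FAILS
Primal feasibility (all g_i <= 0): OK
Dual feasibility (all lambda_i >= 0): OK
Complementary slackness (lambda_i * g_i(x) = 0 for all i): OK

Verdict: the first failing condition is stationarity -> stat.

stat


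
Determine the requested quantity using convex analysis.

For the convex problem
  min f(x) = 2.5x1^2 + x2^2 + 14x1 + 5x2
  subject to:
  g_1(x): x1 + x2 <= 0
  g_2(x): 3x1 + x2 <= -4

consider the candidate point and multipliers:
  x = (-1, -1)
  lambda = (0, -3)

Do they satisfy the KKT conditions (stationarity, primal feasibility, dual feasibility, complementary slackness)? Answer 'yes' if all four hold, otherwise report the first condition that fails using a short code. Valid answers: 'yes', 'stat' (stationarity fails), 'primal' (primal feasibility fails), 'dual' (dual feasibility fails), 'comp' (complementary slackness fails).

Gradient of f: grad f(x) = Q x + c = (9, 3)
Constraint values g_i(x) = a_i^T x - b_i:
  g_1((-1, -1)) = -2
  g_2((-1, -1)) = 0
Stationarity residual: grad f(x) + sum_i lambda_i a_i = (0, 0)
  -> stationarity OK
Primal feasibility (all g_i <= 0): OK
Dual feasibility (all lambda_i >= 0): FAILS
Complementary slackness (lambda_i * g_i(x) = 0 for all i): OK

Verdict: the first failing condition is dual_feasibility -> dual.

dual


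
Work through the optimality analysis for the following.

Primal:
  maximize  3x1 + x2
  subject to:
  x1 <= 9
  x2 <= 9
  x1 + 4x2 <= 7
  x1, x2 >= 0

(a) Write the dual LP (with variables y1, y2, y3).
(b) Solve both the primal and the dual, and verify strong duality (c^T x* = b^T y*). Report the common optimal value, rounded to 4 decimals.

The standard primal-dual pair for 'max c^T x s.t. A x <= b, x >= 0' is:
  Dual:  min b^T y  s.t.  A^T y >= c,  y >= 0.

So the dual LP is:
  minimize  9y1 + 9y2 + 7y3
  subject to:
    y1 + y3 >= 3
    y2 + 4y3 >= 1
    y1, y2, y3 >= 0

Solving the primal: x* = (7, 0).
  primal value c^T x* = 21.
Solving the dual: y* = (0, 0, 3).
  dual value b^T y* = 21.
Strong duality: c^T x* = b^T y*. Confirmed.

21


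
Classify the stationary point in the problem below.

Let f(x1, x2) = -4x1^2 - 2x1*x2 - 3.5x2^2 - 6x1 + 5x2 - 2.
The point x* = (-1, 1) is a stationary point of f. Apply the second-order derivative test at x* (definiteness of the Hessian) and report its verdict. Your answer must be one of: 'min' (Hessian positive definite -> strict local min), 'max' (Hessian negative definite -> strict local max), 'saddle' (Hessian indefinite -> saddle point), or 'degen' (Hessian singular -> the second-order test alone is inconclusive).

Compute the Hessian H = grad^2 f:
  H = [[-8, -2], [-2, -7]]
Verify stationarity: grad f(x*) = H x* + g = (0, 0).
Eigenvalues of H: -9.5616, -5.4384.
Both eigenvalues < 0, so H is negative definite -> x* is a strict local max.

max


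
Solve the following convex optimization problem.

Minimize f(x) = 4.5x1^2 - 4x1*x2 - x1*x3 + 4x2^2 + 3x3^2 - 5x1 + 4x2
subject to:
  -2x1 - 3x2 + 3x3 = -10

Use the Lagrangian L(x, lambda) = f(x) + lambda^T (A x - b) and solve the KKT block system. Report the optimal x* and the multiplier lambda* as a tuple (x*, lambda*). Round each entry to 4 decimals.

Form the Lagrangian:
  L(x, lambda) = (1/2) x^T Q x + c^T x + lambda^T (A x - b)
Stationarity (grad_x L = 0): Q x + c + A^T lambda = 0.
Primal feasibility: A x = b.

This gives the KKT block system:
  [ Q   A^T ] [ x     ]   [-c ]
  [ A    0  ] [ lambda ] = [ b ]

Solving the linear system:
  x*      = (1.5731, 1.2552, -1.0294)
  lambda* = (2.5831)
  f(x*)   = 11.4934

x* = (1.5731, 1.2552, -1.0294), lambda* = (2.5831)


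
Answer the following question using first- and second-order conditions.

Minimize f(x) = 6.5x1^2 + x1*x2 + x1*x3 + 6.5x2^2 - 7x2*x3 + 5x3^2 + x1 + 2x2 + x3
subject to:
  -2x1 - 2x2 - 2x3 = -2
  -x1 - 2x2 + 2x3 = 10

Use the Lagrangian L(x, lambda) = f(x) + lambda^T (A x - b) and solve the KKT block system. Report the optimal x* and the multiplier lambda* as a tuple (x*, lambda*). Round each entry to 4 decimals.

Form the Lagrangian:
  L(x, lambda) = (1/2) x^T Q x + c^T x + lambda^T (A x - b)
Stationarity (grad_x L = 0): Q x + c + A^T lambda = 0.
Primal feasibility: A x = b.

This gives the KKT block system:
  [ Q   A^T ] [ x     ]   [-c ]
  [ A    0  ] [ lambda ] = [ b ]

Solving the linear system:
  x*      = (-1.5019, -0.8736, 3.3755)
  lambda* = (1.2203, -18.4636)
  f(x*)   = 93.6015

x* = (-1.5019, -0.8736, 3.3755), lambda* = (1.2203, -18.4636)


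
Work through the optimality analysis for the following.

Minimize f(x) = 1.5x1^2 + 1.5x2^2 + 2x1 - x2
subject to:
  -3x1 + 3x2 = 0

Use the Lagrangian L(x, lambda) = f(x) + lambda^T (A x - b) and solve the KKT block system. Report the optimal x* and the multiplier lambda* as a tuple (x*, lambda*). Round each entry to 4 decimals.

Form the Lagrangian:
  L(x, lambda) = (1/2) x^T Q x + c^T x + lambda^T (A x - b)
Stationarity (grad_x L = 0): Q x + c + A^T lambda = 0.
Primal feasibility: A x = b.

This gives the KKT block system:
  [ Q   A^T ] [ x     ]   [-c ]
  [ A    0  ] [ lambda ] = [ b ]

Solving the linear system:
  x*      = (-0.1667, -0.1667)
  lambda* = (0.5)
  f(x*)   = -0.0833

x* = (-0.1667, -0.1667), lambda* = (0.5)


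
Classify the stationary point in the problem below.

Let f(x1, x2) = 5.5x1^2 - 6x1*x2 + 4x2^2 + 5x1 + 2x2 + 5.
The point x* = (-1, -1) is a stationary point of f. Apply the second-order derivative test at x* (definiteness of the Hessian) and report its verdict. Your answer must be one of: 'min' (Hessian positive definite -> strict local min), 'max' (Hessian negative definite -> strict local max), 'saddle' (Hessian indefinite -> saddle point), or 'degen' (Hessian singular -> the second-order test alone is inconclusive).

Compute the Hessian H = grad^2 f:
  H = [[11, -6], [-6, 8]]
Verify stationarity: grad f(x*) = H x* + g = (0, 0).
Eigenvalues of H: 3.3153, 15.6847.
Both eigenvalues > 0, so H is positive definite -> x* is a strict local min.

min


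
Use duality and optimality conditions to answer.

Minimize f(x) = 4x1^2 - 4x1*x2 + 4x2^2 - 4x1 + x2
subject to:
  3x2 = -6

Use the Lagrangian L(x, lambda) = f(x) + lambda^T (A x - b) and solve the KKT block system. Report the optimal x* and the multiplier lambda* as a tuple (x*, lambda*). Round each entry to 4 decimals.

Form the Lagrangian:
  L(x, lambda) = (1/2) x^T Q x + c^T x + lambda^T (A x - b)
Stationarity (grad_x L = 0): Q x + c + A^T lambda = 0.
Primal feasibility: A x = b.

This gives the KKT block system:
  [ Q   A^T ] [ x     ]   [-c ]
  [ A    0  ] [ lambda ] = [ b ]

Solving the linear system:
  x*      = (-0.5, -2)
  lambda* = (4.3333)
  f(x*)   = 13

x* = (-0.5, -2), lambda* = (4.3333)


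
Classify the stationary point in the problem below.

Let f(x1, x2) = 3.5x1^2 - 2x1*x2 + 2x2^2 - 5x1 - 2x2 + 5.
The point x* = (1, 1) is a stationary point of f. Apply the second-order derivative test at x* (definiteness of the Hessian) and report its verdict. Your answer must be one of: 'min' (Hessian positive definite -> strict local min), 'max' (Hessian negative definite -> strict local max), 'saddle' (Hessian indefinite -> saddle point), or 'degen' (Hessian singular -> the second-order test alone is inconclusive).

Compute the Hessian H = grad^2 f:
  H = [[7, -2], [-2, 4]]
Verify stationarity: grad f(x*) = H x* + g = (0, 0).
Eigenvalues of H: 3, 8.
Both eigenvalues > 0, so H is positive definite -> x* is a strict local min.

min


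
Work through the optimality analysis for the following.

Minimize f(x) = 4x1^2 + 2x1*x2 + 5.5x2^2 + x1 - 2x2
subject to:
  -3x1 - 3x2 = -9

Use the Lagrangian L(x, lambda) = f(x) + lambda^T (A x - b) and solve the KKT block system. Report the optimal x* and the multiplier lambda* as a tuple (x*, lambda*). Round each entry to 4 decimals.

Form the Lagrangian:
  L(x, lambda) = (1/2) x^T Q x + c^T x + lambda^T (A x - b)
Stationarity (grad_x L = 0): Q x + c + A^T lambda = 0.
Primal feasibility: A x = b.

This gives the KKT block system:
  [ Q   A^T ] [ x     ]   [-c ]
  [ A    0  ] [ lambda ] = [ b ]

Solving the linear system:
  x*      = (1.6, 1.4)
  lambda* = (5.5333)
  f(x*)   = 24.3

x* = (1.6, 1.4), lambda* = (5.5333)


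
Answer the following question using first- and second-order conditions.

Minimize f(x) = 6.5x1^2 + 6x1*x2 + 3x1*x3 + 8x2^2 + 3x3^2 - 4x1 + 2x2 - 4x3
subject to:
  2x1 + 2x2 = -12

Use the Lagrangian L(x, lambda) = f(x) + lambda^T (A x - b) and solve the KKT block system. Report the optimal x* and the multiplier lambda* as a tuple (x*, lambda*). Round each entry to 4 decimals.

Form the Lagrangian:
  L(x, lambda) = (1/2) x^T Q x + c^T x + lambda^T (A x - b)
Stationarity (grad_x L = 0): Q x + c + A^T lambda = 0.
Primal feasibility: A x = b.

This gives the KKT block system:
  [ Q   A^T ] [ x     ]   [-c ]
  [ A    0  ] [ lambda ] = [ b ]

Solving the linear system:
  x*      = (-3.6129, -2.3871, 2.4731)
  lambda* = (28.9355)
  f(x*)   = 173.5054

x* = (-3.6129, -2.3871, 2.4731), lambda* = (28.9355)


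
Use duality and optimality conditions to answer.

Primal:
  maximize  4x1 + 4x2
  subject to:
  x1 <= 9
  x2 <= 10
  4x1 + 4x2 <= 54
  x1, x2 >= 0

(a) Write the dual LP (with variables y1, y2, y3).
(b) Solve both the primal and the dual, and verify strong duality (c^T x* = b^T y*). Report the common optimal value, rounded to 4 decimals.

The standard primal-dual pair for 'max c^T x s.t. A x <= b, x >= 0' is:
  Dual:  min b^T y  s.t.  A^T y >= c,  y >= 0.

So the dual LP is:
  minimize  9y1 + 10y2 + 54y3
  subject to:
    y1 + 4y3 >= 4
    y2 + 4y3 >= 4
    y1, y2, y3 >= 0

Solving the primal: x* = (3.5, 10).
  primal value c^T x* = 54.
Solving the dual: y* = (0, 0, 1).
  dual value b^T y* = 54.
Strong duality: c^T x* = b^T y*. Confirmed.

54


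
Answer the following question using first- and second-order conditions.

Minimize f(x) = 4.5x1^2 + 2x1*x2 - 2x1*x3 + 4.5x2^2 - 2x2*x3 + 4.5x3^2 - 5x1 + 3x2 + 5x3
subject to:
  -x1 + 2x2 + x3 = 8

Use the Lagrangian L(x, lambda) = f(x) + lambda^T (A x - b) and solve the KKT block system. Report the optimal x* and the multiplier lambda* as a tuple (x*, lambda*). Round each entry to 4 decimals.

Form the Lagrangian:
  L(x, lambda) = (1/2) x^T Q x + c^T x + lambda^T (A x - b)
Stationarity (grad_x L = 0): Q x + c + A^T lambda = 0.
Primal feasibility: A x = b.

This gives the KKT block system:
  [ Q   A^T ] [ x     ]   [-c ]
  [ A    0  ] [ lambda ] = [ b ]

Solving the linear system:
  x*      = (-1.1538, 2.8462, 1.1538)
  lambda* = (-12)
  f(x*)   = 58.0385

x* = (-1.1538, 2.8462, 1.1538), lambda* = (-12)


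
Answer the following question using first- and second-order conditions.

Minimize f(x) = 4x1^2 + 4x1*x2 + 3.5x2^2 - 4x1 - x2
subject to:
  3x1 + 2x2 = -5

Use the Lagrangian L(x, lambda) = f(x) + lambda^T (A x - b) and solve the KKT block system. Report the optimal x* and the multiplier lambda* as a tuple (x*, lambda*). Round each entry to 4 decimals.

Form the Lagrangian:
  L(x, lambda) = (1/2) x^T Q x + c^T x + lambda^T (A x - b)
Stationarity (grad_x L = 0): Q x + c + A^T lambda = 0.
Primal feasibility: A x = b.

This gives the KKT block system:
  [ Q   A^T ] [ x     ]   [-c ]
  [ A    0  ] [ lambda ] = [ b ]

Solving the linear system:
  x*      = (-1.1702, -0.7447)
  lambda* = (5.4468)
  f(x*)   = 16.3298

x* = (-1.1702, -0.7447), lambda* = (5.4468)
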